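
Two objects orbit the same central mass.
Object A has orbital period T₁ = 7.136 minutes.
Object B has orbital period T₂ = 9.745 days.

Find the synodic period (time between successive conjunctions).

Convert to SI: T₁ = 7.136 minutes = 428.16 s; T₂ = 9.745 days = 841968 s.
T_syn = |T₁ · T₂ / (T₁ − T₂)|.
T_syn = |428.16 · 841968 / (428.16 − 841968)| s ≈ 428.4 s = 7.14 minutes.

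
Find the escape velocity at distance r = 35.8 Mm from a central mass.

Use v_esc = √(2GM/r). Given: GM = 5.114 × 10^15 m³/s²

Convert to SI: r = 35.8 Mm = 3.58e+07 m.
Escape velocity comes from setting total energy to zero: ½v² − GM/r = 0 ⇒ v_esc = √(2GM / r).
v_esc = √(2 · 5.114e+15 / 3.58e+07) m/s ≈ 1.69e+04 m/s = 16.9 km/s.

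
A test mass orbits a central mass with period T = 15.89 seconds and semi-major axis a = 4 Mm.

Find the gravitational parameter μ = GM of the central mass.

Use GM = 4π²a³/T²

Convert to SI: a = 4 Mm = 4e+06 m.
GM = 4π² · a³ / T².
GM = 4π² · (4e+06)³ / (15.89)² m³/s² ≈ 1.001e+19 m³/s² = 1.001 × 10^19 m³/s².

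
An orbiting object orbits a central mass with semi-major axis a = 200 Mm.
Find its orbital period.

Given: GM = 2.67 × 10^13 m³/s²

Convert to SI: a = 200 Mm = 2e+08 m.
Kepler's third law: T = 2π √(a³ / GM).
Substituting a = 2e+08 m and GM = 2.67e+13 m³/s²:
T = 2π √((2e+08)³ / 2.67e+13) s
T ≈ 3.439e+06 s = 39.81 days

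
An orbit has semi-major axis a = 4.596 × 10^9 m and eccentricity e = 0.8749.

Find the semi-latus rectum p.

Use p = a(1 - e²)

p = a (1 − e²).
p = 4.596e+09 · (1 − (0.8749)²) = 4.596e+09 · 0.23455 ≈ 1.078e+09 m = 1.078 × 10^9 m.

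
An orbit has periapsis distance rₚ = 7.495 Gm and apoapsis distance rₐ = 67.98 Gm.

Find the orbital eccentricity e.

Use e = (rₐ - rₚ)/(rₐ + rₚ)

Convert to SI: rₚ = 7.495 Gm = 7.495e+09 m; rₐ = 67.98 Gm = 6.798e+10 m.
e = (rₐ − rₚ) / (rₐ + rₚ).
e = (6.798e+10 − 7.495e+09) / (6.798e+10 + 7.495e+09) = 6.0485e+10 / 7.5475e+10 ≈ 0.8014.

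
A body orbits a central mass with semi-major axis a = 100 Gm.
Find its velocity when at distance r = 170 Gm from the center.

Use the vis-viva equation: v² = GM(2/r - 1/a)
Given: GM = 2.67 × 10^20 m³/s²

Convert to SI: a = 100 Gm = 1e+11 m; r = 170 Gm = 1.7e+11 m.
Vis-viva: v = √(GM · (2/r − 1/a)).
2/r − 1/a = 2/1.7e+11 − 1/1e+11 = 1.76471e-12 m⁻¹.
v = √(2.67e+20 · 1.76471e-12) m/s ≈ 2.171e+04 m/s = 21.71 km/s.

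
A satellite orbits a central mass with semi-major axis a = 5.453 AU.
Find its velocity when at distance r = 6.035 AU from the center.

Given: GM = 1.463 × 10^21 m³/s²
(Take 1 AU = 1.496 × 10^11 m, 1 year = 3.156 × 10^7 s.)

Convert to SI: a = 5.453 AU = 8.15769e+11 m; r = 6.035 AU = 9.02836e+11 m.
Vis-viva: v = √(GM · (2/r − 1/a)).
2/r − 1/a = 2/9.02836e+11 − 1/8.15769e+11 = 9.89404e-13 m⁻¹.
v = √(1.463e+21 · 9.89404e-13) m/s ≈ 3.805e+04 m/s = 8.026 AU/year.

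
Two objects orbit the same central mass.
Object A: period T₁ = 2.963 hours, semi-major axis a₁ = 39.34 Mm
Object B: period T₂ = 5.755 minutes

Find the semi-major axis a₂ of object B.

Convert to SI: T₁ = 2.963 hours = 10666.8 s; a₁ = 39.34 Mm = 3.934e+07 m; T₂ = 5.755 minutes = 345.3 s.
Kepler's third law: (T₁/T₂)² = (a₁/a₂)³ ⇒ a₂ = a₁ · (T₂/T₁)^(2/3).
T₂/T₁ = 345.3 / 10666.8 = 0.0323715.
a₂ = 3.934e+07 · (0.0323715)^(2/3) m ≈ 3.996e+06 m = 3.996 Mm.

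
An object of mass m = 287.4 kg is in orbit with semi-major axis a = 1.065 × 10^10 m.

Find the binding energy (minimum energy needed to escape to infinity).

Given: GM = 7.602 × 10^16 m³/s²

Total orbital energy is E = −GMm/(2a); binding energy is E_bind = −E = GMm/(2a).
E_bind = 7.602e+16 · 287.4 / (2 · 1.065e+10) J ≈ 1.026e+09 J = 1.026 GJ.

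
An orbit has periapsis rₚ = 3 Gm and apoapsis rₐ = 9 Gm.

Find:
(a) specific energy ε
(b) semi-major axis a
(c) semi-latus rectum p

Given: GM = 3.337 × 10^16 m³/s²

Convert to SI: rₚ = 3 Gm = 3e+09 m; rₐ = 9 Gm = 9e+09 m.
(a) With a = (rₚ + rₐ)/2 = 6e+09 m, ε = −GM/(2a) = −3.337e+16/(2 · 6e+09) J/kg ≈ -2.781e+06 J/kg
(b) a = (rₚ + rₐ)/2 = (3e+09 + 9e+09)/2 ≈ 6e+09 m
(c) From a = (rₚ + rₐ)/2 = 6e+09 m and e = (rₐ − rₚ)/(rₐ + rₚ) = 0.5, p = a(1 − e²) = 6e+09 · (1 − (0.5)²) ≈ 4.5e+09 m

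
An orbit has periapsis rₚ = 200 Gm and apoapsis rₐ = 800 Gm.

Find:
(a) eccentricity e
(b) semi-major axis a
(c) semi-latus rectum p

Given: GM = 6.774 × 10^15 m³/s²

Convert to SI: rₚ = 200 Gm = 2e+11 m; rₐ = 800 Gm = 8e+11 m.
(a) e = (rₐ − rₚ)/(rₐ + rₚ) = (8e+11 − 2e+11)/(8e+11 + 2e+11) ≈ 0.6
(b) a = (rₚ + rₐ)/2 = (2e+11 + 8e+11)/2 ≈ 5e+11 m
(c) From a = (rₚ + rₐ)/2 = 5e+11 m and e = (rₐ − rₚ)/(rₐ + rₚ) = 0.6, p = a(1 − e²) = 5e+11 · (1 − (0.6)²) ≈ 3.2e+11 m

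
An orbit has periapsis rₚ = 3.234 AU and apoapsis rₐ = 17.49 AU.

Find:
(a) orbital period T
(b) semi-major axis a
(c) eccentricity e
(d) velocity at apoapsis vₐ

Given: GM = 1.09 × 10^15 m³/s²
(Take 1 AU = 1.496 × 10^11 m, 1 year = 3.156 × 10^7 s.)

Convert to SI: rₚ = 3.234 AU = 4.83806e+11 m; rₐ = 17.49 AU = 2.6165e+12 m.
(a) With a = (rₚ + rₐ)/2 = 1.55016e+12 m, T = 2π √(a³/GM) = 2π √((1.55016e+12)³/1.09e+15) s ≈ 3.673e+11 s
(b) a = (rₚ + rₐ)/2 = (4.83806e+11 + 2.6165e+12)/2 ≈ 1.55e+12 m
(c) e = (rₐ − rₚ)/(rₐ + rₚ) = (2.6165e+12 − 4.83806e+11)/(2.6165e+12 + 4.83806e+11) ≈ 0.6879
(d) With a = (rₚ + rₐ)/2 = 1.55016e+12 m, vₐ = √(GM (2/rₐ − 1/a)) = √(1.09e+15 · (2/2.6165e+12 − 1/1.55016e+12)) m/s ≈ 11.4 m/s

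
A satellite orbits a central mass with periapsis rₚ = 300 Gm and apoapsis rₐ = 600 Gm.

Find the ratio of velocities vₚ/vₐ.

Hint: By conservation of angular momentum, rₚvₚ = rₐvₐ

Convert to SI: rₚ = 300 Gm = 3e+11 m; rₐ = 600 Gm = 6e+11 m.
Conservation of angular momentum gives rₚvₚ = rₐvₐ, so vₚ/vₐ = rₐ/rₚ.
vₚ/vₐ = 6e+11 / 3e+11 ≈ 2.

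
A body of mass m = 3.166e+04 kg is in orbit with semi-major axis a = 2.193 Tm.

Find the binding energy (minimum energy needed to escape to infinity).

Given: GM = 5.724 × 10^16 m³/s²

Convert to SI: a = 2.193 Tm = 2.193e+12 m.
Total orbital energy is E = −GMm/(2a); binding energy is E_bind = −E = GMm/(2a).
E_bind = 5.724e+16 · 3.166e+04 / (2 · 2.193e+12) J ≈ 4.132e+08 J = 413.2 MJ.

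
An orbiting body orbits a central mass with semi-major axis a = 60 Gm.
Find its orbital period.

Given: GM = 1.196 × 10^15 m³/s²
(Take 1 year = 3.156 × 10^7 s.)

Convert to SI: a = 60 Gm = 6e+10 m.
Kepler's third law: T = 2π √(a³ / GM).
Substituting a = 6e+10 m and GM = 1.196e+15 m³/s²:
T = 2π √((6e+10)³ / 1.196e+15) s
T ≈ 2.67e+09 s = 84.61 years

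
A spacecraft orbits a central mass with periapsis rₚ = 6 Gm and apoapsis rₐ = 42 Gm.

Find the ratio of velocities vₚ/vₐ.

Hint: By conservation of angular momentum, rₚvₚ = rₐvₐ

Convert to SI: rₚ = 6 Gm = 6e+09 m; rₐ = 42 Gm = 4.2e+10 m.
Conservation of angular momentum gives rₚvₚ = rₐvₐ, so vₚ/vₐ = rₐ/rₚ.
vₚ/vₐ = 4.2e+10 / 6e+09 ≈ 7.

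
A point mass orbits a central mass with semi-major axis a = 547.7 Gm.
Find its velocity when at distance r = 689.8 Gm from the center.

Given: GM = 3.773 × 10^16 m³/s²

Convert to SI: a = 547.7 Gm = 5.477e+11 m; r = 689.8 Gm = 6.898e+11 m.
Vis-viva: v = √(GM · (2/r − 1/a)).
2/r − 1/a = 2/6.898e+11 − 1/5.477e+11 = 1.07357e-12 m⁻¹.
v = √(3.773e+16 · 1.07357e-12) m/s ≈ 201.3 m/s = 201.3 m/s.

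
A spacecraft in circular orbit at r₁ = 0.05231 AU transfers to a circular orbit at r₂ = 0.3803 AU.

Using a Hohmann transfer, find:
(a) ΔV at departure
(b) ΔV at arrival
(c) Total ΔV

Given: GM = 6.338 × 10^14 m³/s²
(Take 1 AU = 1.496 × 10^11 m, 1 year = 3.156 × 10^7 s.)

Convert to SI: r₁ = 0.05231 AU = 7.82558e+09 m; r₂ = 0.3803 AU = 5.68929e+10 m.
Transfer semi-major axis: a_t = (r₁ + r₂)/2 = (7.82558e+09 + 5.68929e+10)/2 = 3.23592e+10 m.
Circular speeds: v₁ = √(GM/r₁) = 284.589 m/s, v₂ = √(GM/r₂) = 105.547 m/s.
Transfer speeds (vis-viva v² = GM(2/r − 1/a_t)): v₁ᵗ = 377.353 m/s, v₂ᵗ = 51.9046 m/s.
(a) ΔV₁ = |v₁ᵗ − v₁| ≈ 92.76 m/s = 0.01957 AU/year.
(b) ΔV₂ = |v₂ − v₂ᵗ| ≈ 53.64 m/s = 0.01132 AU/year.
(c) ΔV_total = ΔV₁ + ΔV₂ ≈ 146.4 m/s = 0.03089 AU/year.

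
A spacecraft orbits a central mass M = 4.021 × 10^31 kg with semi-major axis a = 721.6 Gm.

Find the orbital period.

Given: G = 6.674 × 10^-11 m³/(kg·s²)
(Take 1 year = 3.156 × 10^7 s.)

Convert to SI: a = 721.6 Gm = 7.216e+11 m.
GM = G · M = 6.674e-11 · 4.021e+31 = 2.68362e+21 m³/s².
Kepler's third law: T = 2π √(a³ / GM).
Substituting a = 7.216e+11 m and GM = 2.68362e+21 m³/s²:
T = 2π √((7.216e+11)³ / 2.68362e+21) s
T ≈ 7.435e+07 s = 2.356 years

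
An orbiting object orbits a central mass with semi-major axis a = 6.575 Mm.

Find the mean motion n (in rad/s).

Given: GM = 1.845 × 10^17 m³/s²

Convert to SI: a = 6.575 Mm = 6.575e+06 m.
n = √(GM / a³).
n = √(1.845e+17 / (6.575e+06)³) rad/s ≈ 0.02548 rad/s.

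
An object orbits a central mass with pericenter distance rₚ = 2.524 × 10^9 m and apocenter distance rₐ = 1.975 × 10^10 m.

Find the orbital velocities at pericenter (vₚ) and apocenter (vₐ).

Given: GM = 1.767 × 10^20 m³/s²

Use the vis-viva equation v² = GM(2/r − 1/a) with a = (rₚ + rₐ)/2 = (2.524e+09 + 1.975e+10)/2 = 1.1137e+10 m.
vₚ = √(GM · (2/rₚ − 1/a)) = √(1.767e+20 · (2/2.524e+09 − 1/1.1137e+10)) m/s ≈ 3.523e+05 m/s = 352.3 km/s.
vₐ = √(GM · (2/rₐ − 1/a)) = √(1.767e+20 · (2/1.975e+10 − 1/1.1137e+10)) m/s ≈ 4.503e+04 m/s = 45.03 km/s.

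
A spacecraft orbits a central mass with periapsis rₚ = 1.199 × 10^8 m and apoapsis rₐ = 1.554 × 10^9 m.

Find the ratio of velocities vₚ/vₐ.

Conservation of angular momentum gives rₚvₚ = rₐvₐ, so vₚ/vₐ = rₐ/rₚ.
vₚ/vₐ = 1.554e+09 / 1.199e+08 ≈ 12.96.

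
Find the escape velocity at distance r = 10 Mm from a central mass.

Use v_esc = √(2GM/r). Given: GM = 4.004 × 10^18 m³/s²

Convert to SI: r = 10 Mm = 1e+07 m.
Escape velocity comes from setting total energy to zero: ½v² − GM/r = 0 ⇒ v_esc = √(2GM / r).
v_esc = √(2 · 4.004e+18 / 1e+07) m/s ≈ 8.949e+05 m/s = 894.9 km/s.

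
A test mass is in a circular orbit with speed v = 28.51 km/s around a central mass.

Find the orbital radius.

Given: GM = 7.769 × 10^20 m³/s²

Convert to SI: v = 28.51 km/s = 28510 m/s.
For a circular orbit, v² = GM / r, so r = GM / v².
r = 7.769e+20 / (28510)² m ≈ 9.558e+11 m = 955.8 Gm.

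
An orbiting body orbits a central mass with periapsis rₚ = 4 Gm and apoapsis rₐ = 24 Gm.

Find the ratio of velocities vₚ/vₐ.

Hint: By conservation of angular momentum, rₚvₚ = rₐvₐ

Convert to SI: rₚ = 4 Gm = 4e+09 m; rₐ = 24 Gm = 2.4e+10 m.
Conservation of angular momentum gives rₚvₚ = rₐvₐ, so vₚ/vₐ = rₐ/rₚ.
vₚ/vₐ = 2.4e+10 / 4e+09 ≈ 6.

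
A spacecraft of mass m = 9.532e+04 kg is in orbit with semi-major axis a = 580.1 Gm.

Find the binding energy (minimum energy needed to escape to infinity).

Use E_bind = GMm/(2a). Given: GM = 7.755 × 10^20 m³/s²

Convert to SI: a = 580.1 Gm = 5.801e+11 m.
Total orbital energy is E = −GMm/(2a); binding energy is E_bind = −E = GMm/(2a).
E_bind = 7.755e+20 · 9.532e+04 / (2 · 5.801e+11) J ≈ 6.371e+13 J = 63.71 TJ.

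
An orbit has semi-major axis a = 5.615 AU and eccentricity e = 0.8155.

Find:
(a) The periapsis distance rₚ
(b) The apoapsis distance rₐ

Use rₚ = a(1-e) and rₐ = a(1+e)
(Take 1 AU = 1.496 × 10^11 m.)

Convert to SI: a = 5.615 AU = 8.40004e+11 m.
(a) rₚ = a(1 − e) = 8.40004e+11 · (1 − 0.8155) = 8.40004e+11 · 0.1845 ≈ 1.55e+11 m = 1.036 AU.
(b) rₐ = a(1 + e) = 8.40004e+11 · (1 + 0.8155) = 8.40004e+11 · 1.8155 ≈ 1.525e+12 m = 10.19 AU.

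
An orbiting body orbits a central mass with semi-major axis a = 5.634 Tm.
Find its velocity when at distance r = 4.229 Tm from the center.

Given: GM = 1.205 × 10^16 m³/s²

Convert to SI: a = 5.634 Tm = 5.634e+12 m; r = 4.229 Tm = 4.229e+12 m.
Vis-viva: v = √(GM · (2/r − 1/a)).
2/r − 1/a = 2/4.229e+12 − 1/5.634e+12 = 2.95431e-13 m⁻¹.
v = √(1.205e+16 · 2.95431e-13) m/s ≈ 59.67 m/s = 59.67 m/s.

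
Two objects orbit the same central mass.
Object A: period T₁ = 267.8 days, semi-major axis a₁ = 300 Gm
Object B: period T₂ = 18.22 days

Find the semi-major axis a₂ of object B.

Convert to SI: T₁ = 267.8 days = 2.31379e+07 s; a₁ = 300 Gm = 3e+11 m; T₂ = 18.22 days = 1.57421e+06 s.
Kepler's third law: (T₁/T₂)² = (a₁/a₂)³ ⇒ a₂ = a₁ · (T₂/T₁)^(2/3).
T₂/T₁ = 1.57421e+06 / 2.31379e+07 = 0.0680358.
a₂ = 3e+11 · (0.0680358)^(2/3) m ≈ 5e+10 m = 50 Gm.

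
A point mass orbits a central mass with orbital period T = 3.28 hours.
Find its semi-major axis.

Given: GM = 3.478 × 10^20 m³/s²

Convert to SI: T = 3.28 hours = 11808 s.
Invert Kepler's third law: a = (GM · T² / (4π²))^(1/3).
Substituting T = 11808 s and GM = 3.478e+20 m³/s²:
a = (3.478e+20 · (11808)² / (4π²))^(1/3) m
a ≈ 1.071e+09 m = 1.071 × 10^9 m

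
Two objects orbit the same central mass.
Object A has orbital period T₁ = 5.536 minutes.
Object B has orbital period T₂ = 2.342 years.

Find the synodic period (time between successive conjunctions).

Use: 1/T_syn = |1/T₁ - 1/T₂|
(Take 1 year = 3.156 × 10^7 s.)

Convert to SI: T₁ = 5.536 minutes = 332.16 s; T₂ = 2.342 years = 7.39135e+07 s.
T_syn = |T₁ · T₂ / (T₁ − T₂)|.
T_syn = |332.16 · 7.39135e+07 / (332.16 − 7.39135e+07)| s ≈ 332.2 s = 5.536 minutes.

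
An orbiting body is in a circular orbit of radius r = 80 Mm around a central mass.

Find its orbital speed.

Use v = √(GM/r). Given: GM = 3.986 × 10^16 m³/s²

Convert to SI: r = 80 Mm = 8e+07 m.
For a circular orbit, gravity supplies the centripetal force, so v = √(GM / r).
v = √(3.986e+16 / 8e+07) m/s ≈ 2.232e+04 m/s = 22.32 km/s.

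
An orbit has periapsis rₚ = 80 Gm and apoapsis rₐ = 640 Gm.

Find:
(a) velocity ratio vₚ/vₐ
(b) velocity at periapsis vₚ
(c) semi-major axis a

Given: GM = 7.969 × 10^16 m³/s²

Convert to SI: rₚ = 80 Gm = 8e+10 m; rₐ = 640 Gm = 6.4e+11 m.
(a) Conservation of angular momentum (rₚvₚ = rₐvₐ) gives vₚ/vₐ = rₐ/rₚ = 6.4e+11/8e+10 ≈ 8
(b) With a = (rₚ + rₐ)/2 = 3.6e+11 m, vₚ = √(GM (2/rₚ − 1/a)) = √(7.969e+16 · (2/8e+10 − 1/3.6e+11)) m/s ≈ 1331 m/s
(c) a = (rₚ + rₐ)/2 = (8e+10 + 6.4e+11)/2 ≈ 3.6e+11 m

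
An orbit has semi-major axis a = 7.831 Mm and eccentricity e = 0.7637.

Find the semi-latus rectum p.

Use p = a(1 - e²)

Convert to SI: a = 7.831 Mm = 7.831e+06 m.
p = a (1 − e²).
p = 7.831e+06 · (1 − (0.7637)²) = 7.831e+06 · 0.416762 ≈ 3.264e+06 m = 3.264 Mm.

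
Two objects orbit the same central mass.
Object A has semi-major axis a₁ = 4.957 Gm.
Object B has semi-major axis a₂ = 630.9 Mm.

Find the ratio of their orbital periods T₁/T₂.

Convert to SI: a₁ = 4.957 Gm = 4.957e+09 m; a₂ = 630.9 Mm = 6.309e+08 m.
From Kepler's third law, (T₁/T₂)² = (a₁/a₂)³, so T₁/T₂ = (a₁/a₂)^(3/2).
a₁/a₂ = 4.957e+09 / 6.309e+08 = 7.85703.
T₁/T₂ = (7.85703)^(3/2) ≈ 22.02.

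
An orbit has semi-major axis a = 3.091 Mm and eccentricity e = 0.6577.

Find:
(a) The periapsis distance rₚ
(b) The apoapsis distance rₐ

Convert to SI: a = 3.091 Mm = 3.091e+06 m.
(a) rₚ = a(1 − e) = 3.091e+06 · (1 − 0.6577) = 3.091e+06 · 0.3423 ≈ 1.058e+06 m = 1.058 Mm.
(b) rₐ = a(1 + e) = 3.091e+06 · (1 + 0.6577) = 3.091e+06 · 1.6577 ≈ 5.124e+06 m = 5.124 Mm.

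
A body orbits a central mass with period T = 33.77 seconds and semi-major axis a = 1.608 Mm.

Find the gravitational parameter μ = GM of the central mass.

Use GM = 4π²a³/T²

Convert to SI: a = 1.608 Mm = 1.608e+06 m.
GM = 4π² · a³ / T².
GM = 4π² · (1.608e+06)³ / (33.77)² m³/s² ≈ 1.439e+17 m³/s² = 1.439 × 10^17 m³/s².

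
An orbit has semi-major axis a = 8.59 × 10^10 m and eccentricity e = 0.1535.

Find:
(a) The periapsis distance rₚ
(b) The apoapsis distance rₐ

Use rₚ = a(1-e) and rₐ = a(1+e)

(a) rₚ = a(1 − e) = 8.59e+10 · (1 − 0.1535) = 8.59e+10 · 0.8465 ≈ 7.271e+10 m = 7.271 × 10^10 m.
(b) rₐ = a(1 + e) = 8.59e+10 · (1 + 0.1535) = 8.59e+10 · 1.1535 ≈ 9.909e+10 m = 9.909 × 10^10 m.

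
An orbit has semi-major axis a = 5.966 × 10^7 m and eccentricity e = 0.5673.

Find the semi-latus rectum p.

p = a (1 − e²).
p = 5.966e+07 · (1 − (0.5673)²) = 5.966e+07 · 0.678171 ≈ 4.046e+07 m = 4.046 × 10^7 m.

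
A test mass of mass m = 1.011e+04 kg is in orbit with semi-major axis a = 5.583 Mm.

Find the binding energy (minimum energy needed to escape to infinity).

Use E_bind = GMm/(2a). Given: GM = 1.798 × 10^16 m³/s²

Convert to SI: a = 5.583 Mm = 5.583e+06 m.
Total orbital energy is E = −GMm/(2a); binding energy is E_bind = −E = GMm/(2a).
E_bind = 1.798e+16 · 1.011e+04 / (2 · 5.583e+06) J ≈ 1.628e+13 J = 16.28 TJ.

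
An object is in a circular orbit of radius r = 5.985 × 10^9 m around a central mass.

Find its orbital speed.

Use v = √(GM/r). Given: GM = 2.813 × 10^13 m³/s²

For a circular orbit, gravity supplies the centripetal force, so v = √(GM / r).
v = √(2.813e+13 / 5.985e+09) m/s ≈ 68.56 m/s = 68.56 m/s.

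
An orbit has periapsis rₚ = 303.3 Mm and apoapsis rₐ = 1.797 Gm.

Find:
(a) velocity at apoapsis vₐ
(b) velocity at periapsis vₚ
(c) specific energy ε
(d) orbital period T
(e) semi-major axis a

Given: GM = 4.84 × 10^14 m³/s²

Convert to SI: rₚ = 303.3 Mm = 3.033e+08 m; rₐ = 1.797 Gm = 1.797e+09 m.
(a) With a = (rₚ + rₐ)/2 = 1.05015e+09 m, vₐ = √(GM (2/rₐ − 1/a)) = √(4.84e+14 · (2/1.797e+09 − 1/1.05015e+09)) m/s ≈ 278.9 m/s
(b) With a = (rₚ + rₐ)/2 = 1.05015e+09 m, vₚ = √(GM (2/rₚ − 1/a)) = √(4.84e+14 · (2/3.033e+08 − 1/1.05015e+09)) m/s ≈ 1652 m/s
(c) With a = (rₚ + rₐ)/2 = 1.05015e+09 m, ε = −GM/(2a) = −4.84e+14/(2 · 1.05015e+09) J/kg ≈ -2.304e+05 J/kg
(d) With a = (rₚ + rₐ)/2 = 1.05015e+09 m, T = 2π √(a³/GM) = 2π √((1.05015e+09)³/4.84e+14) s ≈ 9.719e+06 s
(e) a = (rₚ + rₐ)/2 = (3.033e+08 + 1.797e+09)/2 ≈ 1.05e+09 m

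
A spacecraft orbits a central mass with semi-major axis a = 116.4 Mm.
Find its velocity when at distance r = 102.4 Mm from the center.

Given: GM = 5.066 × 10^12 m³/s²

Convert to SI: a = 116.4 Mm = 1.164e+08 m; r = 102.4 Mm = 1.024e+08 m.
Vis-viva: v = √(GM · (2/r − 1/a)).
2/r − 1/a = 2/1.024e+08 − 1/1.164e+08 = 1.09402e-08 m⁻¹.
v = √(5.066e+12 · 1.09402e-08) m/s ≈ 235.4 m/s = 235.4 m/s.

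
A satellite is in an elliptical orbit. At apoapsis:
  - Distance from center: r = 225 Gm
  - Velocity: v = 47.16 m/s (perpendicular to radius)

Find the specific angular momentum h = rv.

Convert to SI: r = 225 Gm = 2.25e+11 m.
With v perpendicular to r, h = r · v.
h = 2.25e+11 · 47.16 m²/s ≈ 1.061e+13 m²/s.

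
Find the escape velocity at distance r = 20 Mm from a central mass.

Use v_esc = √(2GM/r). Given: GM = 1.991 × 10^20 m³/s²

Convert to SI: r = 20 Mm = 2e+07 m.
Escape velocity comes from setting total energy to zero: ½v² − GM/r = 0 ⇒ v_esc = √(2GM / r).
v_esc = √(2 · 1.991e+20 / 2e+07) m/s ≈ 4.462e+06 m/s = 4462 km/s.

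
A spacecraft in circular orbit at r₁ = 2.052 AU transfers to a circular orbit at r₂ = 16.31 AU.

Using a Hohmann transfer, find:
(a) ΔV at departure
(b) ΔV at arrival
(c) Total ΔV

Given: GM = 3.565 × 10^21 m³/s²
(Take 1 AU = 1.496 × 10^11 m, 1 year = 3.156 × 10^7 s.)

Convert to SI: r₁ = 2.052 AU = 3.06979e+11 m; r₂ = 16.31 AU = 2.43998e+12 m.
Transfer semi-major axis: a_t = (r₁ + r₂)/2 = (3.06979e+11 + 2.43998e+12)/2 = 1.37348e+12 m.
Circular speeds: v₁ = √(GM/r₁) = 107764 m/s, v₂ = √(GM/r₂) = 38224.1 m/s.
Transfer speeds (vis-viva v² = GM(2/r − 1/a_t)): v₁ᵗ = 143634 m/s, v₂ᵗ = 18070.9 m/s.
(a) ΔV₁ = |v₁ᵗ − v₁| ≈ 3.587e+04 m/s = 7.567 AU/year.
(b) ΔV₂ = |v₂ − v₂ᵗ| ≈ 2.015e+04 m/s = 4.252 AU/year.
(c) ΔV_total = ΔV₁ + ΔV₂ ≈ 5.602e+04 m/s = 11.82 AU/year.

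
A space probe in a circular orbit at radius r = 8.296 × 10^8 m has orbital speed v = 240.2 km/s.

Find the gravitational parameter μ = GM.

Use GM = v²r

Convert to SI: v = 240.2 km/s = 240200 m/s.
For a circular orbit v² = GM/r, so GM = v² · r.
GM = (240200)² · 8.296e+08 m³/s² ≈ 4.786e+19 m³/s² = 4.786 × 10^19 m³/s².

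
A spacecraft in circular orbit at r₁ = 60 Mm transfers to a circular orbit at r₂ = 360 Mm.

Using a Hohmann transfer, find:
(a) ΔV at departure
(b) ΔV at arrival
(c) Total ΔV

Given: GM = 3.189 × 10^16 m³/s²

Convert to SI: r₁ = 60 Mm = 6e+07 m; r₂ = 360 Mm = 3.6e+08 m.
Transfer semi-major axis: a_t = (r₁ + r₂)/2 = (6e+07 + 3.6e+08)/2 = 2.1e+08 m.
Circular speeds: v₁ = √(GM/r₁) = 23054.3 m/s, v₂ = √(GM/r₂) = 9411.87 m/s.
Transfer speeds (vis-viva v² = GM(2/r − 1/a_t)): v₁ᵗ = 30185.1 m/s, v₂ᵗ = 5030.86 m/s.
(a) ΔV₁ = |v₁ᵗ − v₁| ≈ 7131 m/s = 7.131 km/s.
(b) ΔV₂ = |v₂ − v₂ᵗ| ≈ 4381 m/s = 4.381 km/s.
(c) ΔV_total = ΔV₁ + ΔV₂ ≈ 1.151e+04 m/s = 11.51 km/s.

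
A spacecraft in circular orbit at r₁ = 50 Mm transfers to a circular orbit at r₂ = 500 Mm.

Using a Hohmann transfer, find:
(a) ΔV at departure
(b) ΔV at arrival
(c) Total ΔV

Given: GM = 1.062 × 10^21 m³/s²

Convert to SI: r₁ = 50 Mm = 5e+07 m; r₂ = 500 Mm = 5e+08 m.
Transfer semi-major axis: a_t = (r₁ + r₂)/2 = (5e+07 + 5e+08)/2 = 2.75e+08 m.
Circular speeds: v₁ = √(GM/r₁) = 4.60869e+06 m/s, v₂ = √(GM/r₂) = 1.45739e+06 m/s.
Transfer speeds (vis-viva v² = GM(2/r − 1/a_t)): v₁ᵗ = 6.21435e+06 m/s, v₂ᵗ = 621435 m/s.
(a) ΔV₁ = |v₁ᵗ − v₁| ≈ 1.606e+06 m/s = 1606 km/s.
(b) ΔV₂ = |v₂ − v₂ᵗ| ≈ 8.36e+05 m/s = 836 km/s.
(c) ΔV_total = ΔV₁ + ΔV₂ ≈ 2.442e+06 m/s = 2442 km/s.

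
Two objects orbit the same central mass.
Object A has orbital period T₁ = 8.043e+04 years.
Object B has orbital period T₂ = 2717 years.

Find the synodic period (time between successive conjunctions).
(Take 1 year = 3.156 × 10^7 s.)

Convert to SI: T₁ = 8.043e+04 years = 2.53837e+12 s; T₂ = 2717 years = 8.57485e+10 s.
T_syn = |T₁ · T₂ / (T₁ − T₂)|.
T_syn = |2.53837e+12 · 8.57485e+10 / (2.53837e+12 − 8.57485e+10)| s ≈ 8.875e+10 s = 2812 years.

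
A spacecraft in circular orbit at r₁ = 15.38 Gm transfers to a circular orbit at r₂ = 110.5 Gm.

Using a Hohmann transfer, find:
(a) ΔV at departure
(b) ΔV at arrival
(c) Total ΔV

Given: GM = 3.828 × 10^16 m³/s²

Convert to SI: r₁ = 15.38 Gm = 1.538e+10 m; r₂ = 110.5 Gm = 1.105e+11 m.
Transfer semi-major axis: a_t = (r₁ + r₂)/2 = (1.538e+10 + 1.105e+11)/2 = 6.294e+10 m.
Circular speeds: v₁ = √(GM/r₁) = 1577.64 m/s, v₂ = √(GM/r₂) = 588.579 m/s.
Transfer speeds (vis-viva v² = GM(2/r − 1/a_t)): v₁ᵗ = 2090.38 m/s, v₂ᵗ = 290.951 m/s.
(a) ΔV₁ = |v₁ᵗ − v₁| ≈ 512.7 m/s = 512.7 m/s.
(b) ΔV₂ = |v₂ − v₂ᵗ| ≈ 297.6 m/s = 297.6 m/s.
(c) ΔV_total = ΔV₁ + ΔV₂ ≈ 810.4 m/s = 810.4 m/s.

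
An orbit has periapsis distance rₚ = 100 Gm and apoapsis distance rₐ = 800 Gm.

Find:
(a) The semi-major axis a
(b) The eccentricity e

Convert to SI: rₚ = 100 Gm = 1e+11 m; rₐ = 800 Gm = 8e+11 m.
(a) a = (rₚ + rₐ) / 2 = (1e+11 + 8e+11) / 2 ≈ 4.5e+11 m = 450 Gm.
(b) e = (rₐ − rₚ) / (rₐ + rₚ) = (8e+11 − 1e+11) / (8e+11 + 1e+11) ≈ 0.7778.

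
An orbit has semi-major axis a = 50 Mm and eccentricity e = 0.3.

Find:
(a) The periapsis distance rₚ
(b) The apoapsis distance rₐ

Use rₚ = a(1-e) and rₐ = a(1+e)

Convert to SI: a = 50 Mm = 5e+07 m.
(a) rₚ = a(1 − e) = 5e+07 · (1 − 0.3) = 5e+07 · 0.7 ≈ 3.5e+07 m = 35 Mm.
(b) rₐ = a(1 + e) = 5e+07 · (1 + 0.3) = 5e+07 · 1.3 ≈ 6.5e+07 m = 65 Mm.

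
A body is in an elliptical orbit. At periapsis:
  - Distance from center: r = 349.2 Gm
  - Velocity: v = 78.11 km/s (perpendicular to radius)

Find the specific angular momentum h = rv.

Convert to SI: r = 349.2 Gm = 3.492e+11 m; v = 78.11 km/s = 78110 m/s.
With v perpendicular to r, h = r · v.
h = 3.492e+11 · 78110 m²/s ≈ 2.728e+16 m²/s.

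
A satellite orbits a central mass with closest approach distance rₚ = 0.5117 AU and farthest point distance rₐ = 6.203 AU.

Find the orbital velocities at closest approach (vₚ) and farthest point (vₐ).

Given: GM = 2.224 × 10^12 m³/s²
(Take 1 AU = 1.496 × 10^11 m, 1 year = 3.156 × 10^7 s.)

Convert to SI: rₚ = 0.5117 AU = 7.65503e+10 m; rₐ = 6.203 AU = 9.27969e+11 m.
Use the vis-viva equation v² = GM(2/r − 1/a) with a = (rₚ + rₐ)/2 = (7.65503e+10 + 9.27969e+11)/2 = 5.0226e+11 m.
vₚ = √(GM · (2/rₚ − 1/a)) = √(2.224e+12 · (2/7.65503e+10 − 1/5.0226e+11)) m/s ≈ 7.326 m/s = 0.001546 AU/year.
vₐ = √(GM · (2/rₐ − 1/a)) = √(2.224e+12 · (2/9.27969e+11 − 1/5.0226e+11)) m/s ≈ 0.6044 m/s = 0.0001275 AU/year.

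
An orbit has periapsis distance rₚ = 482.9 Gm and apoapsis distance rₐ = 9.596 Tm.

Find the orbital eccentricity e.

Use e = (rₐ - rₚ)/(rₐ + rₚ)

Convert to SI: rₚ = 482.9 Gm = 4.829e+11 m; rₐ = 9.596 Tm = 9.596e+12 m.
e = (rₐ − rₚ) / (rₐ + rₚ).
e = (9.596e+12 − 4.829e+11) / (9.596e+12 + 4.829e+11) = 9.1131e+12 / 1.00789e+13 ≈ 0.9042.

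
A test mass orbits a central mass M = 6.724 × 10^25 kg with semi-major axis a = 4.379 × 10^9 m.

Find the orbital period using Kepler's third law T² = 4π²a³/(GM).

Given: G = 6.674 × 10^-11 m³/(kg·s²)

GM = G · M = 6.674e-11 · 6.724e+25 = 4.4876e+15 m³/s².
Kepler's third law: T = 2π √(a³ / GM).
Substituting a = 4.379e+09 m and GM = 4.4876e+15 m³/s²:
T = 2π √((4.379e+09)³ / 4.4876e+15) s
T ≈ 2.718e+07 s = 314.6 days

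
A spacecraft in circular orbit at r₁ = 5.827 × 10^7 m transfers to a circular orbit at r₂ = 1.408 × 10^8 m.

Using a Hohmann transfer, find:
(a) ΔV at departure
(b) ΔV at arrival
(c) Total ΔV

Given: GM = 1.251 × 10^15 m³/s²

Transfer semi-major axis: a_t = (r₁ + r₂)/2 = (5.827e+07 + 1.408e+08)/2 = 9.9535e+07 m.
Circular speeds: v₁ = √(GM/r₁) = 4633.47 m/s, v₂ = √(GM/r₂) = 2980.76 m/s.
Transfer speeds (vis-viva v² = GM(2/r − 1/a_t)): v₁ᵗ = 5510.86 m/s, v₂ᵗ = 2280.67 m/s.
(a) ΔV₁ = |v₁ᵗ − v₁| ≈ 877.4 m/s = 877.4 m/s.
(b) ΔV₂ = |v₂ − v₂ᵗ| ≈ 700.1 m/s = 700.1 m/s.
(c) ΔV_total = ΔV₁ + ΔV₂ ≈ 1577 m/s = 1.577 km/s.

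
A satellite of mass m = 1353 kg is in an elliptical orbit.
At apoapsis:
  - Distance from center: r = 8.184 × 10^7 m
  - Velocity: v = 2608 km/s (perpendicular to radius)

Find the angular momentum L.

Convert to SI: v = 2608 km/s = 2.608e+06 m/s.
Since v is perpendicular to r, L = m · v · r.
L = 1353 · 2.608e+06 · 8.184e+07 kg·m²/s ≈ 2.888e+17 kg·m²/s.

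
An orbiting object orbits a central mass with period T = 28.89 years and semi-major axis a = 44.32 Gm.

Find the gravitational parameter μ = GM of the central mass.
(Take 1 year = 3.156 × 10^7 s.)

Convert to SI: T = 28.89 years = 9.11768e+08 s; a = 44.32 Gm = 4.432e+10 m.
GM = 4π² · a³ / T².
GM = 4π² · (4.432e+10)³ / (9.11768e+08)² m³/s² ≈ 4.134e+15 m³/s² = 4.134 × 10^15 m³/s².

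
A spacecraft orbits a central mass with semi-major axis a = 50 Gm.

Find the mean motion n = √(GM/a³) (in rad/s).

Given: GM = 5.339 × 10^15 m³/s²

Convert to SI: a = 50 Gm = 5e+10 m.
n = √(GM / a³).
n = √(5.339e+15 / (5e+10)³) rad/s ≈ 6.535e-09 rad/s.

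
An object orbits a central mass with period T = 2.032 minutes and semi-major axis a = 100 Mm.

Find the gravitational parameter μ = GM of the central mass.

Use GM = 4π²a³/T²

Convert to SI: T = 2.032 minutes = 121.92 s; a = 100 Mm = 1e+08 m.
GM = 4π² · a³ / T².
GM = 4π² · (1e+08)³ / (121.92)² m³/s² ≈ 2.656e+21 m³/s² = 2.656 × 10^21 m³/s².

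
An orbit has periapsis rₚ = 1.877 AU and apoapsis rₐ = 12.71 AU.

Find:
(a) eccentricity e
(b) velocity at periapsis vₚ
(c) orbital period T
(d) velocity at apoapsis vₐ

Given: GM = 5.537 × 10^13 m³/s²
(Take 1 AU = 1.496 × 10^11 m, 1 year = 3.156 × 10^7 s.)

Convert to SI: rₚ = 1.877 AU = 2.80799e+11 m; rₐ = 12.71 AU = 1.90142e+12 m.
(a) e = (rₐ − rₚ)/(rₐ + rₚ) = (1.90142e+12 − 2.80799e+11)/(1.90142e+12 + 2.80799e+11) ≈ 0.7426
(b) With a = (rₚ + rₐ)/2 = 1.09111e+12 m, vₚ = √(GM (2/rₚ − 1/a)) = √(5.537e+13 · (2/2.80799e+11 − 1/1.09111e+12)) m/s ≈ 18.54 m/s
(c) With a = (rₚ + rₐ)/2 = 1.09111e+12 m, T = 2π √(a³/GM) = 2π √((1.09111e+12)³/5.537e+13) s ≈ 9.624e+11 s
(d) With a = (rₚ + rₐ)/2 = 1.09111e+12 m, vₐ = √(GM (2/rₐ − 1/a)) = √(5.537e+13 · (2/1.90142e+12 − 1/1.09111e+12)) m/s ≈ 2.738 m/s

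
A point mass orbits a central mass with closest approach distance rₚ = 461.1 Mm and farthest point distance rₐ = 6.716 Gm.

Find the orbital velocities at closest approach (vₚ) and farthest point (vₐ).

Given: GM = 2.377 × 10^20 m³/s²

Convert to SI: rₚ = 461.1 Mm = 4.611e+08 m; rₐ = 6.716 Gm = 6.716e+09 m.
Use the vis-viva equation v² = GM(2/r − 1/a) with a = (rₚ + rₐ)/2 = (4.611e+08 + 6.716e+09)/2 = 3.58855e+09 m.
vₚ = √(GM · (2/rₚ − 1/a)) = √(2.377e+20 · (2/4.611e+08 − 1/3.58855e+09)) m/s ≈ 9.822e+05 m/s = 982.2 km/s.
vₐ = √(GM · (2/rₐ − 1/a)) = √(2.377e+20 · (2/6.716e+09 − 1/3.58855e+09)) m/s ≈ 6.744e+04 m/s = 67.44 km/s.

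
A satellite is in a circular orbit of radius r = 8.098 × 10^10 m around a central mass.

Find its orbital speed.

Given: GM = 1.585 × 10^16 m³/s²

For a circular orbit, gravity supplies the centripetal force, so v = √(GM / r).
v = √(1.585e+16 / 8.098e+10) m/s ≈ 442.4 m/s = 442.4 m/s.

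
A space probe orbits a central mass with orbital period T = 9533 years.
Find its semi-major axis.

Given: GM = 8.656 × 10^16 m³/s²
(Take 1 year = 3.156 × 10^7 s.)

Convert to SI: T = 9533 years = 3.00861e+11 s.
Invert Kepler's third law: a = (GM · T² / (4π²))^(1/3).
Substituting T = 3.00861e+11 s and GM = 8.656e+16 m³/s²:
a = (8.656e+16 · (3.00861e+11)² / (4π²))^(1/3) m
a ≈ 5.833e+12 m = 5.833 Tm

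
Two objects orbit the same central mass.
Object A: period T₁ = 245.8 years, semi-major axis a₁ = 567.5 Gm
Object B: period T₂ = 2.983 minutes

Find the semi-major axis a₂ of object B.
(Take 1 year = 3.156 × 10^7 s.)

Convert to SI: T₁ = 245.8 years = 7.75745e+09 s; a₁ = 567.5 Gm = 5.675e+11 m; T₂ = 2.983 minutes = 178.98 s.
Kepler's third law: (T₁/T₂)² = (a₁/a₂)³ ⇒ a₂ = a₁ · (T₂/T₁)^(2/3).
T₂/T₁ = 178.98 / 7.75745e+09 = 2.3072e-08.
a₂ = 5.675e+11 · (2.3072e-08)^(2/3) m ≈ 4.599e+06 m = 4.599 Mm.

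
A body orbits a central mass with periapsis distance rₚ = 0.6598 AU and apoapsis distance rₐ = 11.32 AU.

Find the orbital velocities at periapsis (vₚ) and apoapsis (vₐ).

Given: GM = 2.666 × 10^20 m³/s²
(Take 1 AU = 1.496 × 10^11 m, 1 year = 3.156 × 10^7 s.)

Convert to SI: rₚ = 0.6598 AU = 9.87061e+10 m; rₐ = 11.32 AU = 1.69347e+12 m.
Use the vis-viva equation v² = GM(2/r − 1/a) with a = (rₚ + rₐ)/2 = (9.87061e+10 + 1.69347e+12)/2 = 8.96089e+11 m.
vₚ = √(GM · (2/rₚ − 1/a)) = √(2.666e+20 · (2/9.87061e+10 − 1/8.96089e+11)) m/s ≈ 7.144e+04 m/s = 15.07 AU/year.
vₐ = √(GM · (2/rₐ − 1/a)) = √(2.666e+20 · (2/1.69347e+12 − 1/8.96089e+11)) m/s ≈ 4164 m/s = 0.8785 AU/year.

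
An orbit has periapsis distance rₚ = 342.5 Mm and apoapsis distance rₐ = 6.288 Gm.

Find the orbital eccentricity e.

Convert to SI: rₚ = 342.5 Mm = 3.425e+08 m; rₐ = 6.288 Gm = 6.288e+09 m.
e = (rₐ − rₚ) / (rₐ + rₚ).
e = (6.288e+09 − 3.425e+08) / (6.288e+09 + 3.425e+08) = 5.9455e+09 / 6.6305e+09 ≈ 0.8967.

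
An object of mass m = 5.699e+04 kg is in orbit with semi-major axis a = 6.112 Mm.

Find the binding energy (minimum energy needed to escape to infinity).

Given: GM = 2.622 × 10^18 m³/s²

Convert to SI: a = 6.112 Mm = 6.112e+06 m.
Total orbital energy is E = −GMm/(2a); binding energy is E_bind = −E = GMm/(2a).
E_bind = 2.622e+18 · 5.699e+04 / (2 · 6.112e+06) J ≈ 1.222e+16 J = 12.22 PJ.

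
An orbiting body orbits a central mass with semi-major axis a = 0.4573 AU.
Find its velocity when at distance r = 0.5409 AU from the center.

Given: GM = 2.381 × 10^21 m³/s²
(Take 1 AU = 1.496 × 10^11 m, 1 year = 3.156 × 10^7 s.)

Convert to SI: a = 0.4573 AU = 6.84121e+10 m; r = 0.5409 AU = 8.09186e+10 m.
Vis-viva: v = √(GM · (2/r − 1/a)).
2/r − 1/a = 2/8.09186e+10 − 1/6.84121e+10 = 1.00989e-11 m⁻¹.
v = √(2.381e+21 · 1.00989e-11) m/s ≈ 1.551e+05 m/s = 32.71 AU/year.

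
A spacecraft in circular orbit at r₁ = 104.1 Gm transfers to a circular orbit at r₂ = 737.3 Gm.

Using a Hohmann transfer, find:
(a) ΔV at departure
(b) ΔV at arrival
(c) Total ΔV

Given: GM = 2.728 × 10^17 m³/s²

Convert to SI: r₁ = 104.1 Gm = 1.041e+11 m; r₂ = 737.3 Gm = 7.373e+11 m.
Transfer semi-major axis: a_t = (r₁ + r₂)/2 = (1.041e+11 + 7.373e+11)/2 = 4.207e+11 m.
Circular speeds: v₁ = √(GM/r₁) = 1618.81 m/s, v₂ = √(GM/r₂) = 608.275 m/s.
Transfer speeds (vis-viva v² = GM(2/r − 1/a_t)): v₁ᵗ = 2143.05 m/s, v₂ᵗ = 302.579 m/s.
(a) ΔV₁ = |v₁ᵗ − v₁| ≈ 524.2 m/s = 524.2 m/s.
(b) ΔV₂ = |v₂ − v₂ᵗ| ≈ 305.7 m/s = 305.7 m/s.
(c) ΔV_total = ΔV₁ + ΔV₂ ≈ 829.9 m/s = 829.9 m/s.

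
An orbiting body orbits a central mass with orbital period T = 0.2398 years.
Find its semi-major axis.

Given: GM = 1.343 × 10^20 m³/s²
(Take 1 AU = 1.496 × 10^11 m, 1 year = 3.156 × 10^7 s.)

Convert to SI: T = 0.2398 years = 7.56809e+06 s.
Invert Kepler's third law: a = (GM · T² / (4π²))^(1/3).
Substituting T = 7.56809e+06 s and GM = 1.343e+20 m³/s²:
a = (1.343e+20 · (7.56809e+06)² / (4π²))^(1/3) m
a ≈ 5.797e+10 m = 0.3875 AU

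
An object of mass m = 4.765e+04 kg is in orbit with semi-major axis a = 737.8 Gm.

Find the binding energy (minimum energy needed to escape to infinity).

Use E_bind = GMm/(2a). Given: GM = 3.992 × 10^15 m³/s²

Convert to SI: a = 737.8 Gm = 7.378e+11 m.
Total orbital energy is E = −GMm/(2a); binding energy is E_bind = −E = GMm/(2a).
E_bind = 3.992e+15 · 4.765e+04 / (2 · 7.378e+11) J ≈ 1.289e+08 J = 128.9 MJ.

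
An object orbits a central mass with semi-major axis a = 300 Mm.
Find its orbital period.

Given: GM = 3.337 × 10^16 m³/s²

Convert to SI: a = 300 Mm = 3e+08 m.
Kepler's third law: T = 2π √(a³ / GM).
Substituting a = 3e+08 m and GM = 3.337e+16 m³/s²:
T = 2π √((3e+08)³ / 3.337e+16) s
T ≈ 1.787e+05 s = 2.069 days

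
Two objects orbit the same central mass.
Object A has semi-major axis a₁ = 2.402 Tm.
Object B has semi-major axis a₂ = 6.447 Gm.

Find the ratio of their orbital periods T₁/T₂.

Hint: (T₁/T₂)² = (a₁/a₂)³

Convert to SI: a₁ = 2.402 Tm = 2.402e+12 m; a₂ = 6.447 Gm = 6.447e+09 m.
From Kepler's third law, (T₁/T₂)² = (a₁/a₂)³, so T₁/T₂ = (a₁/a₂)^(3/2).
a₁/a₂ = 2.402e+12 / 6.447e+09 = 372.576.
T₁/T₂ = (372.576)^(3/2) ≈ 7192.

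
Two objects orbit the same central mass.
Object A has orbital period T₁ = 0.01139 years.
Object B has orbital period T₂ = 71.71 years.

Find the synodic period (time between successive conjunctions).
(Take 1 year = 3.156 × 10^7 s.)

Convert to SI: T₁ = 0.01139 years = 359468 s; T₂ = 71.71 years = 2.26317e+09 s.
T_syn = |T₁ · T₂ / (T₁ − T₂)|.
T_syn = |359468 · 2.26317e+09 / (359468 − 2.26317e+09)| s ≈ 3.595e+05 s = 0.01139 years.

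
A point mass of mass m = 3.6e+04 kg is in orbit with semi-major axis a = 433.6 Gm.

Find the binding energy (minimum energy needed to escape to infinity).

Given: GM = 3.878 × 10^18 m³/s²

Convert to SI: a = 433.6 Gm = 4.336e+11 m.
Total orbital energy is E = −GMm/(2a); binding energy is E_bind = −E = GMm/(2a).
E_bind = 3.878e+18 · 3.6e+04 / (2 · 4.336e+11) J ≈ 1.61e+11 J = 161 GJ.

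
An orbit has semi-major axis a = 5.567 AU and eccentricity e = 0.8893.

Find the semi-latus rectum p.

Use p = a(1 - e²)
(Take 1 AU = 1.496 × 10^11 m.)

Convert to SI: a = 5.567 AU = 8.32823e+11 m.
p = a (1 − e²).
p = 8.32823e+11 · (1 − (0.8893)²) = 8.32823e+11 · 0.209146 ≈ 1.742e+11 m = 1.164 AU.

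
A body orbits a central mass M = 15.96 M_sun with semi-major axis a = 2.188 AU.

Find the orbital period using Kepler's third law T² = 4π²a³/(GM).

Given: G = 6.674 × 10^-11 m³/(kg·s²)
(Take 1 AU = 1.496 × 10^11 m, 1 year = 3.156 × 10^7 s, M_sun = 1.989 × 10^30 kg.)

Convert to SI: a = 2.188 AU = 3.27325e+11 m; M = 15.96 M_sun = 3.17444e+31 kg.
GM = G · M = 6.674e-11 · 3.17444e+31 = 2.11862e+21 m³/s².
Kepler's third law: T = 2π √(a³ / GM).
Substituting a = 3.27325e+11 m and GM = 2.11862e+21 m³/s²:
T = 2π √((3.27325e+11)³ / 2.11862e+21) s
T ≈ 2.556e+07 s = 0.81 years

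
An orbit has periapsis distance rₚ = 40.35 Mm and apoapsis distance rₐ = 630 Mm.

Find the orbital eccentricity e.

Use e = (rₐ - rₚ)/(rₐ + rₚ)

Convert to SI: rₚ = 40.35 Mm = 4.035e+07 m; rₐ = 630 Mm = 6.3e+08 m.
e = (rₐ − rₚ) / (rₐ + rₚ).
e = (6.3e+08 − 4.035e+07) / (6.3e+08 + 4.035e+07) = 5.8965e+08 / 6.7035e+08 ≈ 0.8796.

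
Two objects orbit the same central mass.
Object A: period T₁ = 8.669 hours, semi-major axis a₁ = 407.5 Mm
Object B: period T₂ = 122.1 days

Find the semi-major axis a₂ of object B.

Convert to SI: T₁ = 8.669 hours = 31208.4 s; a₁ = 407.5 Mm = 4.075e+08 m; T₂ = 122.1 days = 1.05494e+07 s.
Kepler's third law: (T₁/T₂)² = (a₁/a₂)³ ⇒ a₂ = a₁ · (T₂/T₁)^(2/3).
T₂/T₁ = 1.05494e+07 / 31208.4 = 338.032.
a₂ = 4.075e+08 · (338.032)^(2/3) m ≈ 1.977e+10 m = 19.77 Gm.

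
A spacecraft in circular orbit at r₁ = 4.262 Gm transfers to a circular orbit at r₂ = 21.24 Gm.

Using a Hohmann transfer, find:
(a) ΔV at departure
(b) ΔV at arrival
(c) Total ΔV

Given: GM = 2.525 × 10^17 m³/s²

Convert to SI: r₁ = 4.262 Gm = 4.262e+09 m; r₂ = 21.24 Gm = 2.124e+10 m.
Transfer semi-major axis: a_t = (r₁ + r₂)/2 = (4.262e+09 + 2.124e+10)/2 = 1.2751e+10 m.
Circular speeds: v₁ = √(GM/r₁) = 7697.04 m/s, v₂ = √(GM/r₂) = 3447.89 m/s.
Transfer speeds (vis-viva v² = GM(2/r − 1/a_t)): v₁ᵗ = 9934.11 m/s, v₂ᵗ = 1993.37 m/s.
(a) ΔV₁ = |v₁ᵗ − v₁| ≈ 2237 m/s = 2.237 km/s.
(b) ΔV₂ = |v₂ − v₂ᵗ| ≈ 1455 m/s = 1.455 km/s.
(c) ΔV_total = ΔV₁ + ΔV₂ ≈ 3692 m/s = 3.692 km/s.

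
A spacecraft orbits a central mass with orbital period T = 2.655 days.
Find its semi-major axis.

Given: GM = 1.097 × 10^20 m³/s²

Convert to SI: T = 2.655 days = 229392 s.
Invert Kepler's third law: a = (GM · T² / (4π²))^(1/3).
Substituting T = 229392 s and GM = 1.097e+20 m³/s²:
a = (1.097e+20 · (229392)² / (4π²))^(1/3) m
a ≈ 5.268e+09 m = 5.268 × 10^9 m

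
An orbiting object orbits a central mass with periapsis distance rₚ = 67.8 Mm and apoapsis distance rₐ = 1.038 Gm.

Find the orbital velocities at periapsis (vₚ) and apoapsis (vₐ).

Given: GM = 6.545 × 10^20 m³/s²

Convert to SI: rₚ = 67.8 Mm = 6.78e+07 m; rₐ = 1.038 Gm = 1.038e+09 m.
Use the vis-viva equation v² = GM(2/r − 1/a) with a = (rₚ + rₐ)/2 = (6.78e+07 + 1.038e+09)/2 = 5.529e+08 m.
vₚ = √(GM · (2/rₚ − 1/a)) = √(6.545e+20 · (2/6.78e+07 − 1/5.529e+08)) m/s ≈ 4.257e+06 m/s = 4257 km/s.
vₐ = √(GM · (2/rₐ − 1/a)) = √(6.545e+20 · (2/1.038e+09 − 1/5.529e+08)) m/s ≈ 2.781e+05 m/s = 278.1 km/s.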